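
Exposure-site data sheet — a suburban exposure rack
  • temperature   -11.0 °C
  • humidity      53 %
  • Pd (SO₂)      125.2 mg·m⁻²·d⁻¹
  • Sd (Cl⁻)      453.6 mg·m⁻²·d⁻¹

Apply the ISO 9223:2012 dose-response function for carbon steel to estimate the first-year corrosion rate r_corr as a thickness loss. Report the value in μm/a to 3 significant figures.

carbon steel: temperature factor f = +0.150·(-21.0) = -3.1500
  sulphur-dioxide contribution → 2.698 μm/a
  chloride contribution → 16.76 μm/a
  ⇒ r_corr(carbon steel) = 19.46 μm/a

r_corr = 19.5 μm/a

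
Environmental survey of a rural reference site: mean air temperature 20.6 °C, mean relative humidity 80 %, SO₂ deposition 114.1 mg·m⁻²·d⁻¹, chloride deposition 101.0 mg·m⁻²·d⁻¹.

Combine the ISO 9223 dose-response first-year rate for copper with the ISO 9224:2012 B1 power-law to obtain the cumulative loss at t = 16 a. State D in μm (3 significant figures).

copper: temperature factor f = -0.080·(10.6) = -0.8480
  SO₂ term: 0.0053·114.1^0.26·exp(0.059·80-0.8480) = 0.8725
  Cl⁻ term: 0.01025·101.0^0.27·exp(0.036·80+0.049·20.6) = 1.742
  r_corr = 0.8725 + 1.742 = 2.614 μm/a
Power-law: D(16) = r_corr · 16^0.667
  D(16) = 2.614 × 16^0.667 = 2.614 × 6.355 = 16.62 μm

D(16) = 16.6 μm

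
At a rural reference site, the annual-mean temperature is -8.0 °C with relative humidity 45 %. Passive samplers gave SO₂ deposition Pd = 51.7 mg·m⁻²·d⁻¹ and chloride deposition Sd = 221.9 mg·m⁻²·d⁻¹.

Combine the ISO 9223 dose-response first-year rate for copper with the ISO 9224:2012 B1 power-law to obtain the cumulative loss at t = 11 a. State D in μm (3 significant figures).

D(11) = 0.853 μm

copper: temperature factor f = +0.126·(-18.0) = -2.2680
  SO₂ term: 0.0053·51.7^0.26·exp(0.059·45-2.2680) = 0.02177
  Cl⁻ term: 0.01025·221.9^0.27·exp(0.036·45+0.049·-8.0) = 0.1505
  sum: 0.02177 + 0.1505 → r_corr = 0.1723 μm/a
ISO 9224: D(t) = r_corr · t^b with b = 0.667 (copper, B1)
  D(11) = 0.1723 × 11^0.667 = 0.1723 × 4.95 = 0.8527 μm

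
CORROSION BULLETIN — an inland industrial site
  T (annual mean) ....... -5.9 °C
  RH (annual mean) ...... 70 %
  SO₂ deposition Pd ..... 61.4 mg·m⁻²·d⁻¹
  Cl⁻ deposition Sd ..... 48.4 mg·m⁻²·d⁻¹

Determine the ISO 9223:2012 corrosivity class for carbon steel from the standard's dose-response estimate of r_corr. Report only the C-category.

carbon steel: temperature factor f = +0.150·(-15.9) = -2.3850
  Pd branch = 1.77·Pd^0.52·e^(0.02·RH+f) = 5.624 μm/a
  Cl⁻ term: 0.102·48.4^0.62·exp(0.033·70+0.04·-5.9) = 8.994
  sum: 5.624 + 8.994 → r_corr = 14.62 μm/a
14.6 μm/a falls in (1.3, 25] for carbon steel → category C2

C2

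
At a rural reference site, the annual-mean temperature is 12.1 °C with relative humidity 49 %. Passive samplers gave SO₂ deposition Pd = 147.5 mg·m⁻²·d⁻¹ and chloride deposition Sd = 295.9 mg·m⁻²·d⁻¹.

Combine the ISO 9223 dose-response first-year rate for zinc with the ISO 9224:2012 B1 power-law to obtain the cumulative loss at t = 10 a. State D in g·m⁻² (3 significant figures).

zinc: temperature factor f = -0.071·(2.1) = -0.1491
  sulphur-dioxide contribution → 0.9528 μm/a
  chloride contribution → 1.856 μm/a
  ⇒ r_corr(zinc) = 2.808 μm/a
Power-law: D(10) = r_corr · 10^0.813
  D(10) = 2.808 × 10^0.813 = 2.808 × 6.501 = 18.26 μm
  Mass loss = 18.26 μm × 7.14 g/cm³ = 130.4 g·m⁻²

D(10) = 130 g·m⁻²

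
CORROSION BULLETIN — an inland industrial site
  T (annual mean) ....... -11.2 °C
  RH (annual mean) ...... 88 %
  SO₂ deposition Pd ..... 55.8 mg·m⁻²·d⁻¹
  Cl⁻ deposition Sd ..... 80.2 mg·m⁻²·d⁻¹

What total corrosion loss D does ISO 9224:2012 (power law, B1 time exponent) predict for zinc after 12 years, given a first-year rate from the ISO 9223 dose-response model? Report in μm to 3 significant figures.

D(12) = 15.9 μm

zinc: temperature factor f = +0.038·(-21.2) = -0.8056
  Pd branch = 0.0129·Pd^0.44·e^(0.046·RH+f) = 1.938 μm/a
  Cl⁻ term: 0.0175·80.2^0.57·exp(0.008·88+0.085·-11.2) = 0.1662
  r_corr = 1.938 + 0.1662 = 2.104 μm/a
Power-law: D(12) = r_corr · 12^0.813
  D(12) = 2.104 × 12^0.813 = 2.104 × 7.54 = 15.86 μm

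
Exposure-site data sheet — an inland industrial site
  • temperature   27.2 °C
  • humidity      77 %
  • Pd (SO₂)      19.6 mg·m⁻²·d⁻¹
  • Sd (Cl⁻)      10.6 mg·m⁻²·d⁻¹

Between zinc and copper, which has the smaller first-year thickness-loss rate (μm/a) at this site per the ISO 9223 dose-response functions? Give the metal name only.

copper

zinc: f(T) = -0.071·(T−10) [T>10 °C] = -1.2212
  Pd branch = 0.0129·Pd^0.44·e^(0.046·RH+f) = 0.4865 μm/a
  Cl⁻ term: 0.0175·10.6^0.57·exp(0.008·77+0.085·27.2) = 1.256
  sum: 0.4865 + 1.256 → r_corr = 1.743 μm/a
copper: temperature factor f = -0.080·(17.2) = -1.3760
  Pd branch = 0.0053·Pd^0.26·e^(0.059·RH+f) = 0.2727 μm/a
  Sd branch = 0.01025·Sd^0.27·e^(0.036·RH+0.049·T) = 1.176 μm/a
  sum: 0.2727 + 1.176 → r_corr = 1.448 μm/a
Ordering by μm/a: zinc (1.74) > copper (1.45)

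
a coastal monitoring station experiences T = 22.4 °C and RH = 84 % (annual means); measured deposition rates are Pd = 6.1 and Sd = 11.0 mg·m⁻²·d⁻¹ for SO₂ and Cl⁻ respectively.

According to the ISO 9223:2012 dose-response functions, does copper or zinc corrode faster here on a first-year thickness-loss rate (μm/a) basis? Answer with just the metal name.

copper

copper: temperature factor f = -0.080·(12.4) = -0.9920
  SO₂ term: 0.0053·6.1^0.26·exp(0.059·84-0.9920) = 0.4467
  Sd branch = 0.01025·Sd^0.27·e^(0.036·RH+0.049·T) = 1.208 μm/a
  sum: 0.4467 + 1.208 → r_corr = 1.654 μm/a
zinc: f(T) = -0.071·(T−10) [T>10 °C] = -0.8804
  Pd branch = 0.0129·Pd^0.44·e^(0.046·RH+f) = 0.5648 μm/a
  Sd branch = 0.0175·Sd^0.57·e^(0.008·RH+0.085·T) = 0.9023 μm/a
  sum: 0.5648 + 0.9023 → r_corr = 1.467 μm/a
Ordering by μm/a: copper (1.65) > zinc (1.47)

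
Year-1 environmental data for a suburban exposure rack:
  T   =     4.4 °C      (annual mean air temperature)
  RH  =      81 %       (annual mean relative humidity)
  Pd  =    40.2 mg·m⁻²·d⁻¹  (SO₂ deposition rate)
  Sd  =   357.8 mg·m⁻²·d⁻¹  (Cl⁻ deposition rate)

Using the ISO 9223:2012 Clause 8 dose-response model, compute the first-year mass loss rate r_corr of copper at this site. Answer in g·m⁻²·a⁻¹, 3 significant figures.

copper: temperature factor f = +0.126·(-5.6) = -0.7056
  sulphur-dioxide contribution → 0.8136 μm/a
  chloride contribution → 1.149 μm/a
  total first-year rate 1.962 μm/a
Convert to mass loss: 1.962 μm/a × 8.96 g/cm³ = 17.58 g·m⁻²·a⁻¹

r_corr = 17.6 g·m⁻²·a⁻¹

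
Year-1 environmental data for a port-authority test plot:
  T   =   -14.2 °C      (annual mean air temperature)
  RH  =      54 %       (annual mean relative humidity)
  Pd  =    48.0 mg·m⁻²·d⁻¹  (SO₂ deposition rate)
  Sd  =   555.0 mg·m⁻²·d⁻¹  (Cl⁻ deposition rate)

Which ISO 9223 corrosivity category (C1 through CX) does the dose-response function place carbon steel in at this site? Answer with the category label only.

C2

carbon steel: temperature factor f = +0.150·(-24.2) = -3.6300
  Pd branch = 1.77·Pd^0.52·e^(0.02·RH+f) = 1.035 μm/a
  Cl⁻ term: 0.102·555.0^0.62·exp(0.033·54+0.04·-14.2) = 17.27
  r_corr = 1.035 + 17.27 = 18.3 μm/a
ISO 9223 Table 2 (carbon steel): 1.3 < 18.3 ≤ 25 μm/a ⇒ C2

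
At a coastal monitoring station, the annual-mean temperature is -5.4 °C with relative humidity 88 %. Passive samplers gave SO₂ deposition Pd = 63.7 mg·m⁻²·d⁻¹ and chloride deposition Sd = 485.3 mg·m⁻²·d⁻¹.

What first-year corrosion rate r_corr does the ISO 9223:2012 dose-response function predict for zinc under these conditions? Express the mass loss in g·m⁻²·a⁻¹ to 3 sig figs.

r_corr = 23.7 g·m⁻²·a⁻¹

zinc: T≤10 °C ⇒ hinge +0.038·(-5.4−10) = -0.5852
  SO₂ term: 0.0129·63.7^0.44·exp(0.046·88-0.5852) = 2.56
  Sd branch = 0.0175·Sd^0.57·e^(0.008·RH+0.085·T) = 0.7594 μm/a
  r_corr = 2.56 + 0.7594 = 3.32 μm/a
Convert to mass loss: 3.32 μm/a × 7.14 g/cm³ = 23.7 g·m⁻²·a⁻¹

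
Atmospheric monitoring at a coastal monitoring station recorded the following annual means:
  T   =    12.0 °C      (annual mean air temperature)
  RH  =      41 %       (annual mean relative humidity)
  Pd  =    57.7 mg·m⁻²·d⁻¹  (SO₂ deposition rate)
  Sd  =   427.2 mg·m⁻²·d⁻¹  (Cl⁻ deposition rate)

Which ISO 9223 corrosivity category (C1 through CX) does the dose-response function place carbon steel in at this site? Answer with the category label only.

C4

carbon steel: T>10 °C ⇒ hinge -0.054·(12.0−10) = -0.1080
  sulphur-dioxide contribution → 29.72 μm/a
  chloride contribution → 27.27 μm/a
  ⇒ r_corr(carbon steel) = 56.98 μm/a
57 μm/a falls in (50, 80] for carbon steel → category C4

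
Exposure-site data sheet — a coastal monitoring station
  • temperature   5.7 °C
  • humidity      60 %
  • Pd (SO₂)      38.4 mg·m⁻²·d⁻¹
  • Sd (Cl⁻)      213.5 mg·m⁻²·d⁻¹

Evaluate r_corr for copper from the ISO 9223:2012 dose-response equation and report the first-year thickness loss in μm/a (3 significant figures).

copper: T≤10 °C ⇒ hinge +0.126·(5.7−10) = -0.5418
  Pd branch = 0.0053·Pd^0.26·e^(0.059·RH+f) = 0.2743 μm/a
  Sd branch = 0.01025·Sd^0.27·e^(0.036·RH+0.049·T) = 0.5001 μm/a
  sum: 0.2743 + 0.5001 → r_corr = 0.7744 μm/a

r_corr = 0.774 μm/a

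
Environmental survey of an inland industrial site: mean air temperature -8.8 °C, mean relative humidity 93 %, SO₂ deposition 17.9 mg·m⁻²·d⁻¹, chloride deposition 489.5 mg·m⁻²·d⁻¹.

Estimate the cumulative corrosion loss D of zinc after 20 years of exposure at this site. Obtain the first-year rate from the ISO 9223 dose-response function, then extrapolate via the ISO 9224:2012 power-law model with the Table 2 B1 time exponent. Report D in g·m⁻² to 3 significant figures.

D(20) = 181 g·m⁻²

zinc: T≤10 °C ⇒ hinge +0.038·(-8.8−10) = -0.7144
  sulphur-dioxide contribution → 1.62 μm/a
  chloride contribution → 0.5949 μm/a
  total first-year rate 2.215 μm/a
Long-term exponent b (ISO 9224 Table 2, B1) = 0.813
  D(20) = 2.215 × 20^0.813 = 2.215 × 11.42 = 25.3 μm
  Mass loss = 25.3 μm × 7.14 g/cm³ = 180.6 g·m⁻²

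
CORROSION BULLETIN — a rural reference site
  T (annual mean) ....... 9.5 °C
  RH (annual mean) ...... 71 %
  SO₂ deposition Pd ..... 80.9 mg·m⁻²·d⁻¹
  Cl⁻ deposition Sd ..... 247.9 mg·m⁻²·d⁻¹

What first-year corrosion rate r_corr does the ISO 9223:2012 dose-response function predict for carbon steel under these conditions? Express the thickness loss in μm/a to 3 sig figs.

r_corr = 114 μm/a

carbon steel: temperature factor f = +0.150·(-0.5) = -0.0750
  SO₂ term: 1.77·80.9^0.52·exp(0.02·71-0.0750) = 66.72
  Sd branch = 0.102·Sd^0.62·e^(0.033·RH+0.04·T) = 47.38 μm/a
  r_corr = 66.72 + 47.38 = 114.1 μm/a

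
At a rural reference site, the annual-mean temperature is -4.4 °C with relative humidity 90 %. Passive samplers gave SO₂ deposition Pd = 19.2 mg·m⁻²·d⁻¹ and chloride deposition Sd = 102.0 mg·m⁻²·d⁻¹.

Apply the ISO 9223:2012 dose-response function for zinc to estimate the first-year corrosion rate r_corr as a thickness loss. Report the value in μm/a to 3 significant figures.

zinc: T≤10 °C ⇒ hinge +0.038·(-4.4−10) = -0.5472
  sulphur-dioxide contribution → 1.72 μm/a
  chloride contribution → 0.3453 μm/a
  total first-year rate 2.065 μm/a

r_corr = 2.07 μm/a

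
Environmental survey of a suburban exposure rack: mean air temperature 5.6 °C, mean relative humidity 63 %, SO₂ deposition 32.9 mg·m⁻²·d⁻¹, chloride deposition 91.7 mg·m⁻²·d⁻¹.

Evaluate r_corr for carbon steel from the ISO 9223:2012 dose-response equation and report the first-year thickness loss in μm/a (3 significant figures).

r_corr = 36.6 μm/a

carbon steel: temperature factor f = +0.150·(-4.4) = -0.6600
  sulphur-dioxide contribution → 19.84 μm/a
  chloride contribution → 16.81 μm/a
  ⇒ r_corr(carbon steel) = 36.64 μm/a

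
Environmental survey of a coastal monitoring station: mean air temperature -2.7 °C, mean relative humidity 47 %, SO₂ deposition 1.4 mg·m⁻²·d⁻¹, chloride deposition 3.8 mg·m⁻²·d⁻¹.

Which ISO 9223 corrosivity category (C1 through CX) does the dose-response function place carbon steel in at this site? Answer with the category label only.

C2

carbon steel: f(T) = +0.150·(T−10) [T≤10 °C] = -1.9050
  Pd branch = 1.77·Pd^0.52·e^(0.02·RH+f) = 0.8033 μm/a
  Sd branch = 0.102·Sd^0.62·e^(0.033·RH+0.04·T) = 0.988 μm/a
  sum: 0.8033 + 0.988 → r_corr = 1.791 μm/a
ISO 9223 Table 2 (carbon steel): 1.3 < 1.79 ≤ 25 μm/a ⇒ C2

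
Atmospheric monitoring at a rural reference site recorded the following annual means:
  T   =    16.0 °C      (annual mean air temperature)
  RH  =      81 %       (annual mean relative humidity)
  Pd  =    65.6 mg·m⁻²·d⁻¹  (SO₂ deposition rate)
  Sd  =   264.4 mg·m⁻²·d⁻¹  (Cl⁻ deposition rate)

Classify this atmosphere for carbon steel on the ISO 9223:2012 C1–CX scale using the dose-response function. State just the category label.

C5

carbon steel: temperature factor f = -0.054·(6.0) = -0.3240
  SO₂ term: 1.77·65.6^0.52·exp(0.02·81-0.3240) = 56.97
  Cl⁻ term: 0.102·264.4^0.62·exp(0.033·81+0.04·16.0) = 88.97
  r_corr = 56.97 + 88.97 = 145.9 μm/a
146 μm/a falls in (80, 200] for carbon steel → category C5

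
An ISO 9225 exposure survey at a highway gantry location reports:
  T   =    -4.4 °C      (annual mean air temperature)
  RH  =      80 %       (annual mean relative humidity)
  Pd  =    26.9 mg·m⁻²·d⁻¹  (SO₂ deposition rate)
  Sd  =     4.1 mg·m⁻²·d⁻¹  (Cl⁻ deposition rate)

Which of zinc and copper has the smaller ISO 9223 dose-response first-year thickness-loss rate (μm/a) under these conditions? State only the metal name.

zinc: f(T) = +0.038·(T−10) [T≤10 °C] = -0.5472
  SO₂ term: 0.0129·26.9^0.44·exp(0.046·80-0.5472) = 1.26
  Cl⁻ term: 0.0175·4.1^0.57·exp(0.008·80+0.085·-4.4) = 0.05103
  r_corr = 1.26 + 0.05103 = 1.311 μm/a
copper: f(T) = +0.126·(T−10) [T≤10 °C] = -1.8144
  Pd branch = 0.0053·Pd^0.26·e^(0.059·RH+f) = 0.228 μm/a
  Cl⁻ term: 0.01025·4.1^0.27·exp(0.036·80+0.049·-4.4) = 0.2154
  sum: 0.228 + 0.2154 → r_corr = 0.4434 μm/a
Ordering by μm/a: zinc (1.31) > copper (0.443)

copper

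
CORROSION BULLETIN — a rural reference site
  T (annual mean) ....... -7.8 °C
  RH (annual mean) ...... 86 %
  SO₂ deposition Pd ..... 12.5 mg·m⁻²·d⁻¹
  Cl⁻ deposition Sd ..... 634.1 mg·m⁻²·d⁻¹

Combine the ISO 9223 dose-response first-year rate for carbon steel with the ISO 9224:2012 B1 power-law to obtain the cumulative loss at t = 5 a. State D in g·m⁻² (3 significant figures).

D(5) = 1.32e+03 g·m⁻²

carbon steel: f(T) = +0.150·(T−10) [T≤10 °C] = -2.6700
  SO₂ term: 1.77·12.5^0.52·exp(0.02·86-2.6700) = 2.546
  Cl⁻ term: 0.102·634.1^0.62·exp(0.033·86+0.04·-7.8) = 69.66
  r_corr = 2.546 + 69.66 = 72.2 μm/a
Long-term exponent b (ISO 9224 Table 2, B1) = 0.523
  D(5) = 72.2 × 5^0.523 = 72.2 × 2.32 = 167.5 μm
  Mass loss = 167.5 μm × 7.85 g/cm³ = 1315 g·m⁻²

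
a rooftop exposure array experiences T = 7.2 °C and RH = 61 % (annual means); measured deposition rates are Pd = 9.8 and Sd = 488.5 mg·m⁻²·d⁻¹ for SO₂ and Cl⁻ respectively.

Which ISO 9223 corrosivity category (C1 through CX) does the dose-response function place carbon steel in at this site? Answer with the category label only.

carbon steel: temperature factor f = +0.150·(-2.8) = -0.4200
  SO₂ term: 1.77·9.8^0.52·exp(0.02·61-0.4200) = 12.91
  Sd branch = 0.102·Sd^0.62·e^(0.033·RH+0.04·T) = 47.32 μm/a
  sum: 12.91 + 47.32 → r_corr = 60.22 μm/a
ISO 9223 Table 2 (carbon steel): 50 < 60.2 ≤ 80 μm/a ⇒ C4

C4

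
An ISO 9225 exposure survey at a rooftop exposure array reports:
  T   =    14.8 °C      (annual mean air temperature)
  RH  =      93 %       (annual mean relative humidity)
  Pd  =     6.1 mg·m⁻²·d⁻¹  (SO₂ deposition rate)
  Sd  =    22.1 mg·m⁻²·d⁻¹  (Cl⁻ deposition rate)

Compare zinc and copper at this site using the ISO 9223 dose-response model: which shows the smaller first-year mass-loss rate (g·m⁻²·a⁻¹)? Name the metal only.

zinc: f(T) = -0.071·(T−10) [T>10 °C] = -0.3408
  SO₂ term: 0.0129·6.1^0.44·exp(0.046·93-0.3408) = 1.466
  Sd branch = 0.0175·Sd^0.57·e^(0.008·RH+0.085·T) = 0.7565 μm/a
  sum: 1.466 + 0.7565 → r_corr = 2.222 μm/a
  mass loss = 2.222 μm/a × 7.14 g/cm³ = 15.87 g·m⁻²·a⁻¹
copper: T>10 °C ⇒ hinge -0.080·(14.8−10) = -0.3840
  Pd branch = 0.0053·Pd^0.26·e^(0.059·RH+f) = 1.395 μm/a
  Sd branch = 0.01025·Sd^0.27·e^(0.036·RH+0.049·T) = 1.389 μm/a
  sum: 1.395 + 1.389 → r_corr = 2.784 μm/a
  mass loss = 2.784 μm/a × 8.96 g/cm³ = 24.95 g·m⁻²·a⁻¹
Ordering by g·m⁻²·a⁻¹: copper (24.9) > zinc (15.9)

zinc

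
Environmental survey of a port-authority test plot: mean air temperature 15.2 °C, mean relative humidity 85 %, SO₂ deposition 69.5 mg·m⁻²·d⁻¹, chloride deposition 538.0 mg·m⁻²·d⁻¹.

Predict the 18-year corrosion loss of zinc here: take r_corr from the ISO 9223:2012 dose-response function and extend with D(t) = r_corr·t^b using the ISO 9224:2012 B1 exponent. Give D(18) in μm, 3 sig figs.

zinc: f(T) = -0.071·(T−10) [T>10 °C] = -0.3692
  SO₂ term: 0.0129·69.5^0.44·exp(0.046·85-0.3692) = 2.876
  Sd branch = 0.0175·Sd^0.57·e^(0.008·RH+0.085·T) = 4.529 μm/a
  r_corr = 2.876 + 4.529 = 7.405 μm/a
Long-term exponent b (ISO 9224 Table 2, B1) = 0.813
  D(18) = 7.405 × 18^0.813 = 7.405 × 10.48 = 77.64 μm

D(18) = 77.6 μm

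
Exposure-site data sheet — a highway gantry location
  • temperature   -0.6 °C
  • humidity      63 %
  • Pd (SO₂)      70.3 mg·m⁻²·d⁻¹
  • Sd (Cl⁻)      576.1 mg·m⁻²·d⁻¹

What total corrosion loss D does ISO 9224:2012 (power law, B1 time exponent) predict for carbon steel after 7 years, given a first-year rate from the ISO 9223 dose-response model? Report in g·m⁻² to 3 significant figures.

D(7) = 1.14e+03 g·m⁻²

carbon steel: f(T) = +0.150·(T−10) [T≤10 °C] = -1.5900
  sulphur-dioxide contribution → 11.62 μm/a
  chloride contribution → 40.98 μm/a
  ⇒ r_corr(carbon steel) = 52.6 μm/a
ISO 9224: D(t) = r_corr · t^b with b = 0.523 (carbon steel, B1)
  D(7) = 52.6 × 7^0.523 = 52.6 × 2.767 = 145.5 μm
  Mass loss = 145.5 μm × 7.85 g/cm³ = 1142 g·m⁻²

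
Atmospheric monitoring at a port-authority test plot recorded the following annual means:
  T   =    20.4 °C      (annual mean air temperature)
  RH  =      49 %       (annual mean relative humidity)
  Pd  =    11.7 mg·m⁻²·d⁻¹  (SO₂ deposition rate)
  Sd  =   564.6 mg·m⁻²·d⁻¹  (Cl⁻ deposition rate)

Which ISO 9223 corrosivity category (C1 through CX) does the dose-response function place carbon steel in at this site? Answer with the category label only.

C4

carbon steel: f(T) = -0.054·(T−10) [T>10 °C] = -0.5616
  SO₂ term: 1.77·11.7^0.52·exp(0.02·49-0.5616) = 9.664
  Cl⁻ term: 0.102·564.6^0.62·exp(0.033·49+0.04·20.4) = 59.06
  sum: 9.664 + 59.06 → r_corr = 68.73 μm/a
68.7 μm/a falls in (50, 80] for carbon steel → category C4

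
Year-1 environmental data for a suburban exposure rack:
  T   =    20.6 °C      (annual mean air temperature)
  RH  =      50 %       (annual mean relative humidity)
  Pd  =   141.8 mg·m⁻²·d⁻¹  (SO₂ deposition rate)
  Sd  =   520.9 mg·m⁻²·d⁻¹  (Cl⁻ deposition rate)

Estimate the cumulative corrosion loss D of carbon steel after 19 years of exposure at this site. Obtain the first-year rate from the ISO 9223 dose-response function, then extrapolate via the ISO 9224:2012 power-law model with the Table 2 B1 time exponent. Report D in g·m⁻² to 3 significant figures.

carbon steel: temperature factor f = -0.054·(10.6) = -0.5724
  SO₂ term: 1.77·141.8^0.52·exp(0.02·50-0.5724) = 35.69
  Sd branch = 0.102·Sd^0.62·e^(0.033·RH+0.04·T) = 58.54 μm/a
  sum: 35.69 + 58.54 → r_corr = 94.23 μm/a
Long-term exponent b (ISO 9224 Table 2, B1) = 0.523
  D(19) = 94.23 × 19^0.523 = 94.23 × 4.664 = 439.5 μm
  Mass loss = 439.5 μm × 7.85 g/cm³ = 3450 g·m⁻²

D(19) = 3.45e+03 g·m⁻²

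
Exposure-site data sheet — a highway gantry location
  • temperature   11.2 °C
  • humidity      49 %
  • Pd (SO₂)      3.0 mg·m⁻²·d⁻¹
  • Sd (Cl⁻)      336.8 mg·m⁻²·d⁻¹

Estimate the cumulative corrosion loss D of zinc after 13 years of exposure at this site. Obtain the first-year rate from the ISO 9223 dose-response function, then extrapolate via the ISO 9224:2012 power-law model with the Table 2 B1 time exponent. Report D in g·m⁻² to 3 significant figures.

D(13) = 117 g·m⁻²

zinc: temperature factor f = -0.071·(1.2) = -0.0852
  SO₂ term: 0.0129·3.0^0.44·exp(0.046·49-0.0852) = 0.183
  Sd branch = 0.0175·Sd^0.57·e^(0.008·RH+0.085·T) = 1.851 μm/a
  r_corr = 0.183 + 1.851 = 2.034 μm/a
Power-law: D(13) = r_corr · 13^0.813
  D(13) = 2.034 × 13^0.813 = 2.034 × 8.047 = 16.37 μm
  Mass loss = 16.37 μm × 7.14 g/cm³ = 116.8 g·m⁻²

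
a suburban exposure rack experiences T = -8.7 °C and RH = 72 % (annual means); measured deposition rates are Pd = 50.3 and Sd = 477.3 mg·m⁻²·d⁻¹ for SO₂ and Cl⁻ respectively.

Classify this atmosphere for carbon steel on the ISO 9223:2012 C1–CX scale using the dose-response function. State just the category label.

C3

carbon steel: T≤10 °C ⇒ hinge +0.150·(-8.7−10) = -2.8050
  sulphur-dioxide contribution → 3.467 μm/a
  chloride contribution → 35.5 μm/a
  ⇒ r_corr(carbon steel) = 38.96 μm/a
39 μm/a falls in (25, 50] for carbon steel → category C3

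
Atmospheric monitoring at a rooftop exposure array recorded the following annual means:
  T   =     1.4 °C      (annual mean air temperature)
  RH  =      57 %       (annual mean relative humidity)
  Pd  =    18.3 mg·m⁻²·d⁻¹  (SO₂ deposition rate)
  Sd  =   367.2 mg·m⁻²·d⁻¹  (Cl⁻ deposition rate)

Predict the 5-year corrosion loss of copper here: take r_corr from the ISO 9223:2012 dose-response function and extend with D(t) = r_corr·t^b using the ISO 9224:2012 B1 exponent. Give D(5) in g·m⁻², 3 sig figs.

copper: f(T) = +0.126·(T−10) [T≤10 °C] = -1.0836
  sulphur-dioxide contribution → 0.1103 μm/a
  chloride contribution → 0.4209 μm/a
  total first-year rate 0.5312 μm/a
Long-term exponent b (ISO 9224 Table 2, B1) = 0.667
  D(5) = 0.5312 × 5^0.667 = 0.5312 × 2.926 = 1.554 μm
  Mass loss = 1.554 μm × 8.96 g/cm³ = 13.92 g·m⁻²

D(5) = 13.9 g·m⁻²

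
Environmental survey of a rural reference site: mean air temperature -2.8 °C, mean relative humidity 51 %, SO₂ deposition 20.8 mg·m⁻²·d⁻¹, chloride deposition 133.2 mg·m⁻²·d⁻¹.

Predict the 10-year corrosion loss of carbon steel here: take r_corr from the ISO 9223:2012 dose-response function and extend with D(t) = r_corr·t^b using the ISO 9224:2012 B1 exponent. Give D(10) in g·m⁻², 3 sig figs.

D(10) = 358 g·m⁻²

carbon steel: temperature factor f = +0.150·(-12.8) = -1.9200
  sulphur-dioxide contribution → 3.487 μm/a
  chloride contribution → 10.19 μm/a
  ⇒ r_corr(carbon steel) = 13.67 μm/a
ISO 9224: D(t) = r_corr · t^b with b = 0.523 (carbon steel, B1)
  D(10) = 13.67 × 10^0.523 = 13.67 × 3.334 = 45.6 μm
  Mass loss = 45.6 μm × 7.85 g/cm³ = 357.9 g·m⁻²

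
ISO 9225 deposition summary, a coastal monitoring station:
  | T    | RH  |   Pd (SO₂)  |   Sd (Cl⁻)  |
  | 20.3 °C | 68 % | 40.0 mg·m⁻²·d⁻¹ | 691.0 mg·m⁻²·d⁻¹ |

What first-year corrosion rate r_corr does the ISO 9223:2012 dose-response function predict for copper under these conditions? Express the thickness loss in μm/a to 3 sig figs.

copper: f(T) = -0.080·(T−10) [T>10 °C] = -0.8240
  Pd branch = 0.0053·Pd^0.26·e^(0.059·RH+f) = 0.3352 μm/a
  Sd branch = 0.01025·Sd^0.27·e^(0.036·RH+0.049·T) = 1.873 μm/a
  r_corr = 0.3352 + 1.873 = 2.208 μm/a

r_corr = 2.21 μm/a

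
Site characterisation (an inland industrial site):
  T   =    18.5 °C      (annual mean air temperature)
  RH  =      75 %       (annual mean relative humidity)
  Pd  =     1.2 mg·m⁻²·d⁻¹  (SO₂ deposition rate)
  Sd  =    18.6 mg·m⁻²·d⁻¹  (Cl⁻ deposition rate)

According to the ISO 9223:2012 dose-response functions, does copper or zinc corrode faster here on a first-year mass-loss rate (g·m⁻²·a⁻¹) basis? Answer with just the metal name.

copper: f(T) = -0.080·(T−10) [T>10 °C] = -0.6800
  Pd branch = 0.0053·Pd^0.26·e^(0.059·RH+f) = 0.2351 μm/a
  Cl⁻ term: 0.01025·18.6^0.27·exp(0.036·75+0.049·18.5) = 0.8313
  r_corr = 0.2351 + 0.8313 = 1.066 μm/a
  mass loss = 1.066 μm/a × 8.96 g/cm³ = 9.555 g·m⁻²·a⁻¹
zinc: temperature factor f = -0.071·(8.5) = -0.6035
  SO₂ term: 0.0129·1.2^0.44·exp(0.046·75-0.6035) = 0.2408
  Cl⁻ term: 0.0175·18.6^0.57·exp(0.008·75+0.085·18.5) = 0.8131
  sum: 0.2408 + 0.8131 → r_corr = 1.054 μm/a
  mass loss = 1.054 μm/a × 7.14 g/cm³ = 7.525 g·m⁻²·a⁻¹
Ordering by g·m⁻²·a⁻¹: copper (9.56) > zinc (7.53)

copper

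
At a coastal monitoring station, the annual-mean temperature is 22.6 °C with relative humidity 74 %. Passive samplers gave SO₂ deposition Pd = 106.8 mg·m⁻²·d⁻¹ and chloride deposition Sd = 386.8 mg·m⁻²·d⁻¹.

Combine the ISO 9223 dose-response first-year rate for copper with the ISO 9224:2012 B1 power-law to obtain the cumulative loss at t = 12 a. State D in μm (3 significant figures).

copper: f(T) = -0.080·(T−10) [T>10 °C] = -1.0080
  sulphur-dioxide contribution → 0.5129 μm/a
  chloride contribution → 2.225 μm/a
  ⇒ r_corr(copper) = 2.737 μm/a
ISO 9224: D(t) = r_corr · t^b with b = 0.667 (copper, B1)
  D(12) = 2.737 × 12^0.667 = 2.737 × 5.246 = 14.36 μm

D(12) = 14.4 μm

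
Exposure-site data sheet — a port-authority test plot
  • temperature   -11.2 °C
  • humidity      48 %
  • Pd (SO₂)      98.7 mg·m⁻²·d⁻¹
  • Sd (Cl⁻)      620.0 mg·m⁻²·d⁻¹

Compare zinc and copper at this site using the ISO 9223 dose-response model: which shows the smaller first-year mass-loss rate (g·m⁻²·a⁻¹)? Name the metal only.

copper

zinc: f(T) = +0.038·(T−10) [T≤10 °C] = -0.8056
  SO₂ term: 0.0129·98.7^0.44·exp(0.046·48-0.8056) = 0.3955
  Sd branch = 0.0175·Sd^0.57·e^(0.008·RH+0.085·T) = 0.3873 μm/a
  r_corr = 0.3955 + 0.3873 = 0.7828 μm/a
  mass loss = 0.7828 μm/a × 7.14 g/cm³ = 5.589 g·m⁻²·a⁻¹
copper: f(T) = +0.126·(T−10) [T≤10 °C] = -2.6712
  SO₂ term: 0.0053·98.7^0.26·exp(0.059·48-2.6712) = 0.02054
  Cl⁻ term: 0.01025·620.0^0.27·exp(0.036·48+0.049·-11.2) = 0.1891
  r_corr = 0.02054 + 0.1891 = 0.2097 μm/a
  mass loss = 0.2097 μm/a × 8.96 g/cm³ = 1.879 g·m⁻²·a⁻¹
Ordering by g·m⁻²·a⁻¹: zinc (5.59) > copper (1.88)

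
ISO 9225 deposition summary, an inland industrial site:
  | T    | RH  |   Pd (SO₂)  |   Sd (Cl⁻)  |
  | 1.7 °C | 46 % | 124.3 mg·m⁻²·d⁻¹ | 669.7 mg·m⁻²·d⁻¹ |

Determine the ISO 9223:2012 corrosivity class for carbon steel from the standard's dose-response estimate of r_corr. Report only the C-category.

C3

carbon steel: temperature factor f = +0.150·(-8.3) = -1.2450
  Pd branch = 1.77·Pd^0.52·e^(0.02·RH+f) = 15.7 μm/a
  Sd branch = 0.102·Sd^0.62·e^(0.033·RH+0.04·T) = 28.15 μm/a
  r_corr = 15.7 + 28.15 = 43.85 μm/a
43.8 μm/a falls in (25, 50] for carbon steel → category C3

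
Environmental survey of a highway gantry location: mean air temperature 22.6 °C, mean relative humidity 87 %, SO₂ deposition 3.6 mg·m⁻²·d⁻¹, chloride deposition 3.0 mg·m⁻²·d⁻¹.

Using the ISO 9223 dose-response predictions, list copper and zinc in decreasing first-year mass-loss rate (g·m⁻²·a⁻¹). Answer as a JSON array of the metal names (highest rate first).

copper: T>10 °C ⇒ hinge -0.080·(22.6−10) = -1.0080
  SO₂ term: 0.0053·3.6^0.26·exp(0.059·87-1.0080) = 0.4575
  Cl⁻ term: 0.01025·3.0^0.27·exp(0.036·87+0.049·22.6) = 0.9565
  r_corr = 0.4575 + 0.9565 = 1.414 μm/a
  mass loss = 1.414 μm/a × 8.96 g/cm³ = 12.67 g·m⁻²·a⁻¹
zinc: f(T) = -0.071·(T−10) [T>10 °C] = -0.8946
  SO₂ term: 0.0129·3.6^0.44·exp(0.046·87-0.8946) = 0.5069
  Cl⁻ term: 0.0175·3.0^0.57·exp(0.008·87+0.085·22.6) = 0.4483
  r_corr = 0.5069 + 0.4483 = 0.9551 μm/a
  mass loss = 0.9551 μm/a × 7.14 g/cm³ = 6.82 g·m⁻²·a⁻¹
Ordering by g·m⁻²·a⁻¹: copper (12.7) > zinc (6.82)

["copper", "zinc"]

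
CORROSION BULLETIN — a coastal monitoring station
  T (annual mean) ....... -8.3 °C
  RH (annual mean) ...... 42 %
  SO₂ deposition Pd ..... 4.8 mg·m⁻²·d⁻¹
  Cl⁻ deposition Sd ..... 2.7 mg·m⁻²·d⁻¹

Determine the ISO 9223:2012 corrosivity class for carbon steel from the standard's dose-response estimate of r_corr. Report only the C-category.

C1

carbon steel: T≤10 °C ⇒ hinge +0.150·(-8.3−10) = -2.7450
  Pd branch = 1.77·Pd^0.52·e^(0.02·RH+f) = 0.5955 μm/a
  Sd branch = 0.102·Sd^0.62·e^(0.033·RH+0.04·T) = 0.5417 μm/a
  r_corr = 0.5955 + 0.5417 = 1.137 μm/a
1.14 μm/a falls in (0, 1.3] for carbon steel → category C1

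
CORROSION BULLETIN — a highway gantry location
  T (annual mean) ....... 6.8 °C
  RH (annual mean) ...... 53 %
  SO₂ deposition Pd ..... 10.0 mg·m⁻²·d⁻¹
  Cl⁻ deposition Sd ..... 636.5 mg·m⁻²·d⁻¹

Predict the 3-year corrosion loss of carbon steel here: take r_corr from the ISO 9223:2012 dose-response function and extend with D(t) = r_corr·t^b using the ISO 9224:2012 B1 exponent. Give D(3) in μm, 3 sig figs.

carbon steel: T≤10 °C ⇒ hinge +0.150·(6.8−10) = -0.4800
  Pd branch = 1.77·Pd^0.52·e^(0.02·RH+f) = 10.47 μm/a
  Sd branch = 0.102·Sd^0.62·e^(0.033·RH+0.04·T) = 42.14 μm/a
  r_corr = 10.47 + 42.14 = 52.61 μm/a
Power-law: D(3) = r_corr · 3^0.523
  D(3) = 52.61 × 3^0.523 = 52.61 × 1.776 = 93.45 μm

D(3) = 93.4 μm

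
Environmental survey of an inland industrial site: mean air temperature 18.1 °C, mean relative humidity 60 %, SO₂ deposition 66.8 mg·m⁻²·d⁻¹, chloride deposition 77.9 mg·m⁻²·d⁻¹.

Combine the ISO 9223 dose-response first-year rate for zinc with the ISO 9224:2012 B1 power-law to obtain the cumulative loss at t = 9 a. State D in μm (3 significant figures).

zinc: T>10 °C ⇒ hinge -0.071·(18.1−10) = -0.5751
  sulphur-dioxide contribution → 0.7284 μm/a
  chloride contribution → 1.577 μm/a
  ⇒ r_corr(zinc) = 2.305 μm/a
Long-term exponent b (ISO 9224 Table 2, B1) = 0.813
  D(9) = 2.305 × 9^0.813 = 2.305 × 5.968 = 13.76 μm

D(9) = 13.8 μm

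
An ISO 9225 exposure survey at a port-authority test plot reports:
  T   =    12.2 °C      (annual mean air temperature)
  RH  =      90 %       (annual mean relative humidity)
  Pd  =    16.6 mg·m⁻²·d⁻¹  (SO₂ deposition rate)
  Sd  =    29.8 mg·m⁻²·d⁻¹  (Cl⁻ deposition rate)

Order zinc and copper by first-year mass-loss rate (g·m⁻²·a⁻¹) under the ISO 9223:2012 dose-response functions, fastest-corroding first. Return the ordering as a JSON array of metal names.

zinc: f(T) = -0.071·(T−10) [T>10 °C] = -0.1562
  SO₂ term: 0.0129·16.6^0.44·exp(0.046·90-0.1562) = 2.386
  Cl⁻ term: 0.0175·29.8^0.57·exp(0.008·90+0.085·12.2) = 0.7021
  sum: 2.386 + 0.7021 → r_corr = 3.088 μm/a
  mass loss = 3.088 μm/a × 7.14 g/cm³ = 22.05 g·m⁻²·a⁻¹
copper: temperature factor f = -0.080·(2.2) = -0.1760
  Pd branch = 0.0053·Pd^0.26·e^(0.059·RH+f) = 1.867 μm/a
  Cl⁻ term: 0.01025·29.8^0.27·exp(0.036·90+0.049·12.2) = 1.19
  r_corr = 1.867 + 1.19 = 3.057 μm/a
  mass loss = 3.057 μm/a × 8.96 g/cm³ = 27.39 g·m⁻²·a⁻¹
Ordering by g·m⁻²·a⁻¹: copper (27.4) > zinc (22)

["copper", "zinc"]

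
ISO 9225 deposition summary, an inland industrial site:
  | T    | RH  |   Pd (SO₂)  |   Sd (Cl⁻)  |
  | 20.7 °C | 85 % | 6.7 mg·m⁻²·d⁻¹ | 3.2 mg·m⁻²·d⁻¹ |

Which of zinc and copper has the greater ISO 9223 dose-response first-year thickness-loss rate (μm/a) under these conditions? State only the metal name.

copper

zinc: temperature factor f = -0.071·(10.7) = -0.7597
  SO₂ term: 0.0129·6.7^0.44·exp(0.046·85-0.7597) = 0.6954
  Sd branch = 0.0175·Sd^0.57·e^(0.008·RH+0.085·T) = 0.3894 μm/a
  sum: 0.6954 + 0.3894 → r_corr = 1.085 μm/a
copper: T>10 °C ⇒ hinge -0.080·(20.7−10) = -0.8560
  SO₂ term: 0.0053·6.7^0.26·exp(0.059·85-0.8560) = 0.5563
  Sd branch = 0.01025·Sd^0.27·e^(0.036·RH+0.049·T) = 0.8252 μm/a
  sum: 0.5563 + 0.8252 → r_corr = 1.381 μm/a
Ordering by μm/a: copper (1.38) > zinc (1.08)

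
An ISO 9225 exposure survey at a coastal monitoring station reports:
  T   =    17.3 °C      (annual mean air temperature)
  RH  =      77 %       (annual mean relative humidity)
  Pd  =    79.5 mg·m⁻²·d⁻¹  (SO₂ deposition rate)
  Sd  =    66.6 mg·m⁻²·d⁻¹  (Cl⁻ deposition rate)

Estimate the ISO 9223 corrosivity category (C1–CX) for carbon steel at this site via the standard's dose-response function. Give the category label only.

C5

carbon steel: T>10 °C ⇒ hinge -0.054·(17.3−10) = -0.3942
  sulphur-dioxide contribution → 54.17 μm/a
  chloride contribution → 34.93 μm/a
  ⇒ r_corr(carbon steel) = 89.1 μm/a
ISO 9223 Table 2 (carbon steel): 80 < 89.1 ≤ 200 μm/a ⇒ C5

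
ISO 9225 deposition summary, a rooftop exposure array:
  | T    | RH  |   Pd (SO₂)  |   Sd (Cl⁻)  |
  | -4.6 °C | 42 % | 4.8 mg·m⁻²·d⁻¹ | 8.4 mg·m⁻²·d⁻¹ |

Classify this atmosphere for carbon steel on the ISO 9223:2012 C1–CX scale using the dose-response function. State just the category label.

C2

carbon steel: f(T) = +0.150·(T−10) [T≤10 °C] = -2.1900
  SO₂ term: 1.77·4.8^0.52·exp(0.02·42-2.1900) = 1.037
  Cl⁻ term: 0.102·8.4^0.62·exp(0.033·42+0.04·-4.6) = 1.27
  r_corr = 1.037 + 1.27 = 2.307 μm/a
Category bounds: 1.3…25 μm/a bracket r_corr ⇒ C2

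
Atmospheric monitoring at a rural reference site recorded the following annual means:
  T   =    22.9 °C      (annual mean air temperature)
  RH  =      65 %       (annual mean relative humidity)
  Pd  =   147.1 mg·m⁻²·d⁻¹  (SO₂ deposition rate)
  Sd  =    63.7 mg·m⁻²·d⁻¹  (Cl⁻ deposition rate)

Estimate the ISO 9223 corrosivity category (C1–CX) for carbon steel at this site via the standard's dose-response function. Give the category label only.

C4

carbon steel: temperature factor f = -0.054·(12.9) = -0.6966
  SO₂ term: 1.77·147.1^0.52·exp(0.02·65-0.6966) = 43.37
  Cl⁻ term: 0.102·63.7^0.62·exp(0.033·65+0.04·22.9) = 28.61
  sum: 43.37 + 28.61 → r_corr = 71.98 μm/a
72 μm/a falls in (50, 80] for carbon steel → category C4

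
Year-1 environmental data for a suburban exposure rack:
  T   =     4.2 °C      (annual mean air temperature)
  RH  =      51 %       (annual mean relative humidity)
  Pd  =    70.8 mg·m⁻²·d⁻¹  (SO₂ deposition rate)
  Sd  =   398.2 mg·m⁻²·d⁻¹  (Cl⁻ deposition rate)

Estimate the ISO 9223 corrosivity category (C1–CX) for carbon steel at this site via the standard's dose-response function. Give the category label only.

C3

carbon steel: temperature factor f = +0.150·(-5.8) = -0.8700
  sulphur-dioxide contribution → 18.84 μm/a
  chloride contribution → 26.58 μm/a
  total first-year rate 45.42 μm/a
ISO 9223 Table 2 (carbon steel): 25 < 45.4 ≤ 50 μm/a ⇒ C3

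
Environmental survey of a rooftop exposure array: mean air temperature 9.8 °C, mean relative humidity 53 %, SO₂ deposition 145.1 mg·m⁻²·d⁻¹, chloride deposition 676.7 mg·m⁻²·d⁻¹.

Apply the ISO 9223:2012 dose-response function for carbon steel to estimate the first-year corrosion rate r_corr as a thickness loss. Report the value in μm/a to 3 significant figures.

carbon steel: temperature factor f = +0.150·(-0.2) = -0.0300
  Pd branch = 1.77·Pd^0.52·e^(0.02·RH+f) = 65.97 μm/a
  Sd branch = 0.102·Sd^0.62·e^(0.033·RH+0.04·T) = 49.35 μm/a
  r_corr = 65.97 + 49.35 = 115.3 μm/a

r_corr = 115 μm/a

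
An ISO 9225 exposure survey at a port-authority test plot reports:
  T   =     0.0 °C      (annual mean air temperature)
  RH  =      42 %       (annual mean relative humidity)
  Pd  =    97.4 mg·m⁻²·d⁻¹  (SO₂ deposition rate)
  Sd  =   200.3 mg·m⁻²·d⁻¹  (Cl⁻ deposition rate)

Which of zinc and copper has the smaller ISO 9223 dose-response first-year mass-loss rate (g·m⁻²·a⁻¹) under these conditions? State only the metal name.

copper

zinc: temperature factor f = +0.038·(-10.0) = -0.3800
  sulphur-dioxide contribution → 0.4566 μm/a
  chloride contribution → 0.5022 μm/a
  total first-year rate 0.9589 μm/a
  mass loss = 0.9589 μm/a × 7.14 g/cm³ = 6.847 g·m⁻²·a⁻¹
copper: temperature factor f = +0.126·(-10.0) = -1.2600
  sulphur-dioxide contribution → 0.05892 μm/a
  chloride contribution → 0.1945 μm/a
  ⇒ r_corr(copper) = 0.2534 μm/a
  mass loss = 0.2534 μm/a × 8.96 g/cm³ = 2.27 g·m⁻²·a⁻¹
Ordering by g·m⁻²·a⁻¹: zinc (6.85) > copper (2.27)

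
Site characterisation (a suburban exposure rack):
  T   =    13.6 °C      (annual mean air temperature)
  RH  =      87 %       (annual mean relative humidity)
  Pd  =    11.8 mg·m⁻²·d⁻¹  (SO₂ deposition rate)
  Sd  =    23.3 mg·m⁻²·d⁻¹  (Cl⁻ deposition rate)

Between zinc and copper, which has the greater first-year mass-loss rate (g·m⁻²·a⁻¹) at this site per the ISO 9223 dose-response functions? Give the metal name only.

zinc: temperature factor f = -0.071·(3.6) = -0.2556
  Pd branch = 0.0129·Pd^0.44·e^(0.046·RH+f) = 1.619 μm/a
  Sd branch = 0.0175·Sd^0.57·e^(0.008·RH+0.085·T) = 0.671 μm/a
  sum: 1.619 + 0.671 → r_corr = 2.29 μm/a
  mass loss = 2.29 μm/a × 7.14 g/cm³ = 16.35 g·m⁻²·a⁻¹
copper: f(T) = -0.080·(T−10) [T>10 °C] = -0.2880
  Pd branch = 0.0053·Pd^0.26·e^(0.059·RH+f) = 1.28 μm/a
  Cl⁻ term: 0.01025·23.3^0.27·exp(0.036·87+0.049·13.6) = 1.07
  r_corr = 1.28 + 1.07 = 2.35 μm/a
  mass loss = 2.35 μm/a × 8.96 g/cm³ = 21.06 g·m⁻²·a⁻¹
Ordering by g·m⁻²·a⁻¹: copper (21.1) > zinc (16.4)

copper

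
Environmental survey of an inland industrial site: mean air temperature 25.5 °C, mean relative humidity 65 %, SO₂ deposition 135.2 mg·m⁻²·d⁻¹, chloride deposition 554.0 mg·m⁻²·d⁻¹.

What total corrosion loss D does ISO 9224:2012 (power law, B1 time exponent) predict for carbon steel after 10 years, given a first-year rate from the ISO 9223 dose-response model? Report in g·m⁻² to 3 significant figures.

carbon steel: temperature factor f = -0.054·(15.5) = -0.8370
  sulphur-dioxide contribution → 36.07 μm/a
  chloride contribution → 121.4 μm/a
  total first-year rate 157.4 μm/a
Power-law: D(10) = r_corr · 10^0.523
  D(10) = 157.4 × 10^0.523 = 157.4 × 3.334 = 525 μm
  Mass loss = 525 μm × 7.85 g/cm³ = 4121 g·m⁻²

D(10) = 4.12e+03 g·m⁻²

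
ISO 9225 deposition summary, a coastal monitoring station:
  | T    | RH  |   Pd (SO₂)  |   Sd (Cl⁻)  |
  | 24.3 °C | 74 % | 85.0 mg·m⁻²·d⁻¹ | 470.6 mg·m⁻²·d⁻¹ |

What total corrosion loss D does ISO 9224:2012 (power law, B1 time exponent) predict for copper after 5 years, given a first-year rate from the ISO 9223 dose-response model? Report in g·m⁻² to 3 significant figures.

D(5) = 77.9 g·m⁻²

copper: f(T) = -0.080·(T−10) [T>10 °C] = -1.1440
  SO₂ term: 0.0053·85.0^0.26·exp(0.059·74-1.1440) = 0.4219
  Cl⁻ term: 0.01025·470.6^0.27·exp(0.036·74+0.049·24.3) = 2.549
  r_corr = 0.4219 + 2.549 = 2.971 μm/a
Power-law: D(5) = r_corr · 5^0.667
  D(5) = 2.971 × 5^0.667 = 2.971 × 2.926 = 8.692 μm
  Mass loss = 8.692 μm × 8.96 g/cm³ = 77.88 g·m⁻²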